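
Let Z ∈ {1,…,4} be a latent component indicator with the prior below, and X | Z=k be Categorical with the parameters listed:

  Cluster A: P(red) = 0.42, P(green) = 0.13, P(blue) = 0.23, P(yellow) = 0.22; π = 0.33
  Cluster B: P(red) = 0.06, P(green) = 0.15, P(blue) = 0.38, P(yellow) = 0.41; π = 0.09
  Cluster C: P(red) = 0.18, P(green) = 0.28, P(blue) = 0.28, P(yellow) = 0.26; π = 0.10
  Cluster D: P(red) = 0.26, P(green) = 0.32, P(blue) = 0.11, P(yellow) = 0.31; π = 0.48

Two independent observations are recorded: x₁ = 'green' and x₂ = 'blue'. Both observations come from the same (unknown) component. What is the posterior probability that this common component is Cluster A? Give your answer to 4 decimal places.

0.2483

By Bayes' theorem, P(k | x) = P(Z=k) f_k(x) / Σ_j P(Z=j) f_j(x).
Since both observations come from the same component, the likelihood for component k is f_k(x₁)·f_k(x₂).
  L_A = [0.13] × [0.23] = 0.0299
  L_B = [0.15] × [0.38] = 0.057
  L_C = [0.28] × [0.28] = 0.0784
  L_D = [0.32] × [0.11] = 0.0352
Unnormalised posteriors:
  P(Z=A)·L_A = 0.33 × 0.0299 = 0.009867
  P(Z=B)·L_B = 0.09 × 0.057 = 0.00513
  P(Z=C)·L_C = 0.10 × 0.0784 = 0.00784
  P(Z=D)·L_D = 0.48 × 0.0352 = 0.016896
Normaliser: 0.009867 + 0.00513 + 0.00784 + 0.016896 = 0.039733
P(Cluster A | x₁,x₂) = 0.009867 / 0.039733 ≈ 0.2483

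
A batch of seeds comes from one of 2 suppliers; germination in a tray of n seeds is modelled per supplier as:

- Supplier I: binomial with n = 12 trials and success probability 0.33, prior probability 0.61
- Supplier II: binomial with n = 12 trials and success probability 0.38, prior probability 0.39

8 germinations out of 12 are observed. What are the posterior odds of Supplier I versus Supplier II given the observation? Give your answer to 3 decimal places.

0.690

Posterior odds = (π_i f_i(x)) / (π_j f_j(x)); the normalising sum cancels.
Binomial probabilities:
  p_I = C(12,8)·0.33^8·0.67^4 = 495·0.000140641·0.201511 = 0.0140287
  p_II = C(12,8)·0.38^8·0.62^4 = 495·0.000434779·0.147763 = 0.031801
Posterior odds = (π_I·p_I) / (π_II·p_II) = (0.61·0.0140287) / (0.39·0.031801) = 0.00855748 / 0.0124024 ≈ 0.690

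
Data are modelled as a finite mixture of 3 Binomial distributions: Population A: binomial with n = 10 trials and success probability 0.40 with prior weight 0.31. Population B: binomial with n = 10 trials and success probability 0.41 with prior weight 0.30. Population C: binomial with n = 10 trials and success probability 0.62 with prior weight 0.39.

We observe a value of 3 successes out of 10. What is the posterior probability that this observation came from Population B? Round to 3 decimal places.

P(component k | x) = P(Z=k)·f_k(x) / marginal(x), where marginal(x) = Σ_j P(Z=j)·f_j(x).
Evaluate each component's likelihood at the observed value:
  f_A = C(10,3)·0.40^3·0.60^7 = 120·0.064·0.0279936 = 0.214991
  f_B = C(10,3)·0.41^3·0.59^7 = 120·0.068921·0.0248865 = 0.205824
  f_C = C(10,3)·0.62^3·0.38^7 = 120·0.238328·0.00114416 = 0.0327221
Unnormalised posteriors:
  P(Z=A)·f_A = 0.31 × 0.214991 = 0.0666472
  P(Z=B)·f_B = 0.30 × 0.205824 = 0.0617473
  P(Z=C)·f_C = 0.39 × 0.0327221 = 0.0127616
Evidence: 0.0666472 + 0.0617473 + 0.0127616 = 0.141156
So the posterior for Population B is 0.0617473 / 0.141156 ≈ 0.437.

0.437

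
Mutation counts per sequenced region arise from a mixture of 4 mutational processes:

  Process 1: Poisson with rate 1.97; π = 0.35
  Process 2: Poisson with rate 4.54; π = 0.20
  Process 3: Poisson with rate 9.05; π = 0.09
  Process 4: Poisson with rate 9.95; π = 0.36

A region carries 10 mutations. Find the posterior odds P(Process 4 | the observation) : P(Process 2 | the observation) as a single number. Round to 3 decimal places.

Since P(k|x) ∝ π_k f_k(x), the posterior odds are π_i f_i(x) / (π_j f_j(x)).
Poisson probabilities:
  p_1 = e^(−1.97)·1.97^10/10! = 3.38329e-05
  p_2 = e^(−4.54)·4.54^10/10! = 0.010942
  p_3 = e^(−9.05)·9.05^10/10! = 0.119222
  p_4 = e^(−9.95)·9.95^10/10! = 0.125094
Posterior odds = (π_4·p_4) / (π_2·p_2) = (0.36·0.125094) / (0.20·0.010942) = 0.045034 / 0.00218841 ≈ 20.578

20.578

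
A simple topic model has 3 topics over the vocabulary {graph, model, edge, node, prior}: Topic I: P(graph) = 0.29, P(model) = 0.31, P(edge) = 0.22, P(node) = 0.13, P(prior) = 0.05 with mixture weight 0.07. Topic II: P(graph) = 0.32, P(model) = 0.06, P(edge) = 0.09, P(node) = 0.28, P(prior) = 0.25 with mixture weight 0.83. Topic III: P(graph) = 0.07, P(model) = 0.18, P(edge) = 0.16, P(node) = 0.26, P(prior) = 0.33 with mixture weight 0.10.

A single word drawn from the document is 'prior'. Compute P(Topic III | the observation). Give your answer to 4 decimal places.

0.1352

By Bayes' theorem, P(k | x) = π_k f_k(x) / Σ_j π_j f_j(x).
Evaluate each component's likelihood at the observed value:
  p_I = 0.05
  p_II = 0.25
  p_III = 0.33
Prior × likelihood for each component:
  π_I·p_I = 0.07 × 0.05 = 0.0035
  π_II·p_II = 0.83 × 0.25 = 0.2075
  π_III·p_III = 0.10 × 0.33 = 0.033
Normaliser: 0.0035 + 0.2075 + 0.033 = 0.244
P(Topic III | the observation) ≈ 0.1352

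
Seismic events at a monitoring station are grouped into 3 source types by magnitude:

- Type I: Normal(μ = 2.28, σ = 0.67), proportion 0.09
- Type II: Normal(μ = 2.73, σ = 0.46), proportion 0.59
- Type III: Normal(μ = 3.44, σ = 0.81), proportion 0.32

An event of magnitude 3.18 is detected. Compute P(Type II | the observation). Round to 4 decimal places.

Posterior ∝ prior × likelihood, so P(k | x) ∝ π_k f_k(x); normalise over all components.
Normal densities:
  p_I = (1/(0.67·√(2π)))·exp(−(3.18−2.28)²/(2·0.67²)) = 0.595436·exp(-0.90221) = 0.241553
  p_II = (1/(0.46·√(2π)))·exp(−(3.18−2.73)²/(2·0.46²)) = 0.867266·exp(-0.47850) = 0.537457
  p_III = (1/(0.81·√(2π)))·exp(−(3.18−3.44)²/(2·0.81²)) = 0.492521·exp(-0.05152) = 0.467791
Weight by the priors:
  π_I·p_I = 0.09 × 0.241553 = 0.0217398
  π_II·p_II = 0.59 × 0.537457 = 0.3171
  π_III·p_III = 0.32 × 0.467791 = 0.149693
Normaliser: 0.0217398 + 0.3171 + 0.149693 = 0.488532
So the posterior for Type II is 0.3171 / 0.488532 ≈ 0.6491.

0.6491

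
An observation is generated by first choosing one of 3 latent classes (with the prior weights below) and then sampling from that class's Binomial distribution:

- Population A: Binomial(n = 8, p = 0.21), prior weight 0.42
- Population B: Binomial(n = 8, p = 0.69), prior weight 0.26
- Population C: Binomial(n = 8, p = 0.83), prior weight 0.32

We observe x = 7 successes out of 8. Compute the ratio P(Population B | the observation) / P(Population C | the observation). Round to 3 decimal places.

0.407

Only the two components matter; the odds are (π_i f_i(x)) / (π_j f_j(x)).
Binomial probabilities:
  p_A = 0.000113829
  p_B = 0.18467
  p_C = 0.36905
0.0480141 / 0.118096 ≈ 0.407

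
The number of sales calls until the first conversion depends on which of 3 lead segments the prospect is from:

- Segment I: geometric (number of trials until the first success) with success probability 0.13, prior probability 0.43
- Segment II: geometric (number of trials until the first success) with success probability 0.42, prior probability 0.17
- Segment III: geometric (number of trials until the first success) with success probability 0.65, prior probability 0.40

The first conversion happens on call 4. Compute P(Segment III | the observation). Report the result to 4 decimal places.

0.1801

By Bayes' theorem, P(k | x) = π_k f_k(x) / Σ_j π_j f_j(x).
Evaluate each component's likelihood at the observed value:
  p_I = 0.13·(1−0.13)^3 = 0.13·0.658503 = 0.0856054
  p_II = 0.42·(1−0.42)^3 = 0.42·0.195112 = 0.081947
  p_III = 0.65·(1−0.65)^3 = 0.65·0.042875 = 0.0278687
Prior × likelihood for each component:
  π_I·p_I = 0.43 × 0.0856054 = 0.0368103
  π_II·p_II = 0.17 × 0.081947 = 0.013931
  π_III·p_III = 0.40 × 0.0278687 = 0.0111475
Evidence: 0.0368103 + 0.013931 + 0.0111475 = 0.0618888
P(Segment III | data) ≈ 0.1801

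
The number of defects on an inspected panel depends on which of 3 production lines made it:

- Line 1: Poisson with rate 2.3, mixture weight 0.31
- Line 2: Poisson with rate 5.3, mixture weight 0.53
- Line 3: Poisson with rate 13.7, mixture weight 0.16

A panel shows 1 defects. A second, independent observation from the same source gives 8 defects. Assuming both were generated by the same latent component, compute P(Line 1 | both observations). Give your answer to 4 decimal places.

Apply Bayes' rule: the posterior for each component is proportional to its prior times its likelihood at x.
Since both observations come from the same component, the likelihood for component k is f_k(x₁)·f_k(x₂).
  p_1 = [e^(−2.3)·2.3^1/1! = 0.230595] × [0.00194726] = 0.00044903
  p_2 = [e^(−5.3)·5.3^1/1! = 0.0264554] × [0.0770772] = 0.00203911
  p_3 = [e^(−13.7)·13.7^1/1! = 1.53775e-05] × [0.0345469] = 5.31246e-07
Weight by the priors:
  π_1·p_1 = 0.31 × 0.00044903 = 0.000139199
  π_2·p_2 = 0.53 × 0.00203911 = 0.00108073
  π_3·p_3 = 0.16 × 5.31246e-07 = 8.49994e-08
Denominator: 0.000139199 + 0.00108073 + 8.49994e-08 = 0.00122001
So the posterior for Line 1 is 0.000139199 / 0.00122001 ≈ 0.1141.

0.1141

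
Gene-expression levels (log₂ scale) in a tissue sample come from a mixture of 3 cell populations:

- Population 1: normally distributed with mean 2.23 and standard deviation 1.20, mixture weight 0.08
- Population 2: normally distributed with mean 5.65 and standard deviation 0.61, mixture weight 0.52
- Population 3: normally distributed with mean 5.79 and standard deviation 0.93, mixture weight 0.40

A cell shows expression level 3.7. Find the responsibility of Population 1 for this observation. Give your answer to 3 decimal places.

Apply Bayes' rule: the posterior for each component is proportional to its prior times its likelihood at x.
Component likelihoods at x = 3.7:
  L_1 = 0.15699
  L_2 = 0.00394954
  L_3 = 0.0343356
Weight by the priors:
  π_1·L_1 = 0.08 × 0.15699 = 0.0125592
  π_2·L_2 = 0.52 × 0.00394954 = 0.00205376
  π_3·L_3 = 0.40 × 0.0343356 = 0.0137342
Sum: 0.0125592 + 0.00205376 + 0.0137342 = 0.0283472
Responsibility of Population 1: 0.0125592 / 0.0283472 ≈ 0.443

0.443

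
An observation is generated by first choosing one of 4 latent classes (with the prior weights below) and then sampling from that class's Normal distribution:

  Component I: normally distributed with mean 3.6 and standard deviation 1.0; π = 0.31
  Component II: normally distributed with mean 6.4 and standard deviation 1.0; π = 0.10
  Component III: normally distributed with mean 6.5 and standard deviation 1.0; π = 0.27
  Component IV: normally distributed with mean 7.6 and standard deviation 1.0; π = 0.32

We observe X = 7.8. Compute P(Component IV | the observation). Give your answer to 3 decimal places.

The responsibility of component k is w_k f_k(x) divided by Σ_j w_j f_j(x).
Normal densities:
  L_I = 5.89431e-05
  L_II = 0.149727
  L_III = 0.171369
  L_IV = 0.391043
Multiply by the mixture weights:
  w_I·L_I = 0.31 × 5.89431e-05 = 1.82724e-05
  w_II·L_II = 0.10 × 0.149727 = 0.0149727
  w_III·L_III = 0.27 × 0.171369 = 0.0462695
  w_IV·L_IV = 0.32 × 0.391043 = 0.125134
Normaliser: 1.82724e-05 + 0.0149727 + 0.0462695 + 0.125134 = 0.186394
So the posterior for Component IV is 0.125134 / 0.186394 ≈ 0.671.

0.671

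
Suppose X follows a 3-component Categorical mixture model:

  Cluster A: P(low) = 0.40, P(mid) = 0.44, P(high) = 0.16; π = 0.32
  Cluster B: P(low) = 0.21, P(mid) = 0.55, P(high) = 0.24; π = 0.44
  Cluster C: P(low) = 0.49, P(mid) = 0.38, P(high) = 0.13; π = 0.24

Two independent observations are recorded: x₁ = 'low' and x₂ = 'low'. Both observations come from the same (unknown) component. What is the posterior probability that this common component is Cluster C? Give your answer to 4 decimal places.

P(component k | x) = π_k·f_k(x) / marginal(x), where marginal(x) = Σ_j π_j·f_j(x).
Since both observations come from the same component, the likelihood for component k is f_k(x₁)·f_k(x₂).
  p_A = [0.4] × [0.4] = 0.16
  p_B = [0.21] × [0.21] = 0.0441
  p_C = [0.49] × [0.49] = 0.2401
Unnormalised posteriors:
  π_A·p_A = 0.32 × 0.16 = 0.0512
  π_B·p_B = 0.44 × 0.0441 = 0.019404
  π_C·p_C = 0.24 × 0.2401 = 0.057624
Denominator: 0.0512 + 0.019404 + 0.057624 = 0.128228
Responsibility of Cluster C: 0.057624 / 0.128228 ≈ 0.4494

0.4494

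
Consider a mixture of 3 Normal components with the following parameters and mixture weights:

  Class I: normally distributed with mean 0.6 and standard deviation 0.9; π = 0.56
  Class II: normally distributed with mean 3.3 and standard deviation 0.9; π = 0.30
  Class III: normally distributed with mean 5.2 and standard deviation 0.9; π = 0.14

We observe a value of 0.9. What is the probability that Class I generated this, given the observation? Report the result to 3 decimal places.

Apply Bayes' rule: the posterior for each component is proportional to its prior times its likelihood at x.
Normal densities:
  p_I = (1/(0.9·√(2π)))·exp(−(0.9−0.6)²/(2·0.9²)) = 0.443269·exp(-0.05556) = 0.419315
  p_II = (1/(0.9·√(2π)))·exp(−(0.9−3.3)²/(2·0.9²)) = 0.443269·exp(-3.55556) = 0.0126622
  p_III = (1/(0.9·√(2π)))·exp(−(0.9−5.2)²/(2·0.9²)) = 0.443269·exp(-11.41358) = 4.89568e-06
Multiply by the mixture weights:
  π_I·p_I = 0.56 × 0.419315 = 0.234816
  π_II·p_II = 0.30 × 0.0126622 = 0.00379866
  π_III·p_III = 0.14 × 4.89568e-06 = 6.85395e-07
Normaliser: 0.234816 + 0.00379866 + 6.85395e-07 = 0.238616
P(Class I | x) ≈ 0.984

0.984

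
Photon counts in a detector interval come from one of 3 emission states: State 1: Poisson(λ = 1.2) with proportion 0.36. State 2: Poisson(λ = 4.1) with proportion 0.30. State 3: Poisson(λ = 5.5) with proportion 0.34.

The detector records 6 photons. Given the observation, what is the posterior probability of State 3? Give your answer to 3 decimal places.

0.616

Posterior ∝ prior × likelihood, so P(k | x) ∝ P(Z=k) f_k(x); normalise over all components.
Poisson probabilities:
  f_1 = e^(−1.2)·1.2^6/6! = 0.00124911
  f_2 = e^(−4.1)·4.1^6/6! = 0.109336
  f_3 = e^(−5.5)·5.5^6/6! = 0.157117
Unnormalised posteriors:
  P(Z=1)·f_1 = 0.36 × 0.00124911 = 0.000449681
  P(Z=2)·f_2 = 0.30 × 0.109336 = 0.0328008
  P(Z=3)·f_3 = 0.34 × 0.157117 = 0.0534199
Sum: 0.000449681 + 0.0328008 + 0.0534199 = 0.0866704
P(State 3 | data) ≈ 0.616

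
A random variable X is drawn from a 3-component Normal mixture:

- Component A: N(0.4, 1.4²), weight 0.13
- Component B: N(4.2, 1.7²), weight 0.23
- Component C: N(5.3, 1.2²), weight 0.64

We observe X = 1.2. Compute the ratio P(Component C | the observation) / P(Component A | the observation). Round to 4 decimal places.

Posterior odds = (π_i f_i(x)) / (π_j f_j(x)); the normalising sum cancels.
Component likelihoods at x = 1.2:
  p_A = 0.242034
  p_B = 0.0494566
  p_C = 0.000970144
0.000620892 / 0.0314645 ≈ 0.0197

0.0197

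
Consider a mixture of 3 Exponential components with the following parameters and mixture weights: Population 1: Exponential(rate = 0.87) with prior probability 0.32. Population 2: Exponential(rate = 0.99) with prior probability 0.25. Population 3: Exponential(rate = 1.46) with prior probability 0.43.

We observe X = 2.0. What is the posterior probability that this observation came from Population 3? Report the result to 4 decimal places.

0.2897

Posterior ∝ prior × likelihood, so P(k | x) ∝ w_k f_k(x); normalise over all components.
Evaluate each component's likelihood at the observed value:
  f_1 = 0.152703
  f_2 = 0.136689
  f_3 = 0.0787432
Weight by the priors:
  w_1·f_1 = 0.32 × 0.152703 = 0.0488649
  w_2·f_2 = 0.25 × 0.136689 = 0.0341721
  w_3·f_3 = 0.43 × 0.0787432 = 0.0338596
Marginal: 0.0488649 + 0.0341721 + 0.0338596 = 0.116897
P(Population 3 | data) ≈ 0.2897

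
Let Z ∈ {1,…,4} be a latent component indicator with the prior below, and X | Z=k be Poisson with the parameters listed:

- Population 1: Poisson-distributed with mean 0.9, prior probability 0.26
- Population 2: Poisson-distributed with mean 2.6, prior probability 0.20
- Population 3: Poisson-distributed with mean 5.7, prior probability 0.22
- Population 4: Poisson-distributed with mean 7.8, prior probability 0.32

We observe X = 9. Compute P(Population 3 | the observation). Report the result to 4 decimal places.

By Bayes' theorem, P(k | x) = P(Z=k) f_k(x) / Σ_j P(Z=j) f_j(x).
Evaluate each component's likelihood at the observed value:
  p_1 = 4.34065e-07
  p_2 = 0.0011113
  p_3 = 0.0585642
  p_4 = 0.120668
Weight by the priors:
  P(Z=1)·p_1 = 0.26 × 4.34065e-07 = 1.12857e-07
  P(Z=2)·p_2 = 0.20 × 0.0011113 = 0.00022226
  P(Z=3)·p_3 = 0.22 × 0.0585642 = 0.0128841
  P(Z=4)·p_4 = 0.32 × 0.120668 = 0.0386137
Marginal: 1.12857e-07 + 0.00022226 + 0.0128841 + 0.0386137 = 0.0517202
P(Population 3 | x) ≈ 0.2491

0.2491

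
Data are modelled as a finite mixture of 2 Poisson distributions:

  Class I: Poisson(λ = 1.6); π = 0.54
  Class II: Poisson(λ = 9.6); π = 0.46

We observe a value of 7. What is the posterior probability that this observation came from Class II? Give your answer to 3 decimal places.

The responsibility of component k is π_k f_k(x) divided by Σ_j π_j f_j(x).
Poisson probabilities:
  f_I = 0.00107532
  f_II = 0.100981
Weight by the priors:
  π_I·f_I = 0.54 × 0.00107532 = 0.000580673
  π_II·f_II = 0.46 × 0.100981 = 0.0464514
Sum: 0.000580673 + 0.0464514 = 0.0470321
P(Class II | data) = 0.0464514 / 0.0470321 ≈ 0.988

0.988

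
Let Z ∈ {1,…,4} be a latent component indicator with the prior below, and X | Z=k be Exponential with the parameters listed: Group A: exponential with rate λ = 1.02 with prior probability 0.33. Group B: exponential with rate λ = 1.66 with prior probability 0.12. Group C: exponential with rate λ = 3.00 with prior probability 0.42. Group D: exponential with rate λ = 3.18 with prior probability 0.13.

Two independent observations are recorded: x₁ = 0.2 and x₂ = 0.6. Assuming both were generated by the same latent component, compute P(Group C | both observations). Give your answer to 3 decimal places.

The responsibility of component k is P(Z=k) f_k(x) divided by Σ_j P(Z=j) f_j(x).
Since both observations come from the same component, the likelihood for component k is f_k(x₁)·f_k(x₂).
  p_A = [0.831772] × [0.553111] = 0.460062
  p_B = [1.19103] × [0.613127] = 0.730253
  p_C = [1.64643] × [0.495897] = 0.816462
  p_D = [1.68351] × [0.471838] = 0.794345
Prior × likelihood for each component:
  P(Z=A)·p_A = 0.33 × 0.460062 = 0.15182
  P(Z=B)·p_B = 0.12 × 0.730253 = 0.0876303
  P(Z=C)·p_C = 0.42 × 0.816462 = 0.342914
  P(Z=D)·p_D = 0.13 × 0.794345 = 0.103265
Evidence: 0.15182 + 0.0876303 + 0.342914 + 0.103265 = 0.685629
So the posterior for Group C is 0.342914 / 0.685629 ≈ 0.500.

0.500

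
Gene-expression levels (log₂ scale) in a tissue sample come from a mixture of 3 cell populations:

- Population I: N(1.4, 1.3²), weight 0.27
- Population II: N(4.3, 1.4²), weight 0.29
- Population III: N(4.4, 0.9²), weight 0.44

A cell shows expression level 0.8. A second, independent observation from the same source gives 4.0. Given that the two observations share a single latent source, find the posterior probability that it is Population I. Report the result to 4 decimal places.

By Bayes' theorem, P(k | x) = w_k f_k(x) / Σ_j w_j f_j(x).
Since both observations come from the same component, the likelihood for component k is f_k(x₁)·f_k(x₂).
  L_I = [(1/(1.3·√(2π)))·exp(−(0.8−1.4)²/(2·1.3²)) = 0.306879·exp(-0.10651) = 0.275874] × [0.0415315] = 0.0114575
  L_II = [(1/(1.4·√(2π)))·exp(−(0.8−4.3)²/(2·1.4²)) = 0.284959·exp(-3.12500) = 0.0125202] × [0.278491] = 0.00348677
  L_III = [(1/(0.9·√(2π)))·exp(−(0.8−4.4)²/(2·0.9²)) = 0.443269·exp(-8.00000) = 0.0001487] × [0.401582] = 5.97153e-05
Multiply by the mixture weights:
  w_I·L_I = 0.27 × 0.0114575 = 0.00309351
  w_II·L_II = 0.29 × 0.00348677 = 0.00101116
  w_III·L_III = 0.44 × 5.97153e-05 = 2.62748e-05
Normaliser: 0.00309351 + 0.00101116 + 2.62748e-05 = 0.00413095
P(Population I | x₁,x₂) ≈ 0.7489

0.7489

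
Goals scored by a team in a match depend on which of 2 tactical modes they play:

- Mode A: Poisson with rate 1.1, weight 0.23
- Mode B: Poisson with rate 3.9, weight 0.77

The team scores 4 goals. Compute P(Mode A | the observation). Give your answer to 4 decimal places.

Apply Bayes' rule: the posterior for each component is proportional to its prior times its likelihood at x.
Poisson probabilities:
  f_A = e^(−1.1)·1.1^4/4! = 0.0203065
  f_B = e^(−3.9)·3.9^4/4! = 0.195119
Unnormalised posteriors:
  w_A·f_A = 0.23 × 0.0203065 = 0.0046705
  w_B·f_B = 0.77 × 0.195119 = 0.150241
Denominator: 0.0046705 + 0.150241 = 0.154912
So the posterior for Mode A is 0.0046705 / 0.154912 ≈ 0.0301.

0.0301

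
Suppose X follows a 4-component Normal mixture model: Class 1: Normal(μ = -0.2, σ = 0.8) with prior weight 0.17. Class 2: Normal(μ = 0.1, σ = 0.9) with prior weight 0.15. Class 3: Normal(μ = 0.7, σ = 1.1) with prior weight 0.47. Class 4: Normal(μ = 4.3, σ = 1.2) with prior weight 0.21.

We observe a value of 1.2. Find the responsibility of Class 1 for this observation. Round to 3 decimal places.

By Bayes' theorem, P(k | x) = w_k f_k(x) / Σ_j w_j f_j(x).
Component likelihoods at x = 1.2:
  L_1 = (1/(0.8·√(2π)))·exp(−(1.2−-0.2)²/(2·0.8²)) = 0.498678·exp(-1.53125) = 0.107847
  L_2 = (1/(0.9·√(2π)))·exp(−(1.2−0.1)²/(2·0.9²)) = 0.443269·exp(-0.74691) = 0.210033
  L_3 = (1/(1.1·√(2π)))·exp(−(1.2−0.7)²/(2·1.1²)) = 0.362675·exp(-0.10331) = 0.327079
  L_4 = (1/(1.2·√(2π)))·exp(−(1.2−4.3)²/(2·1.2²)) = 0.332452·exp(-3.33681) = 0.0118188
Prior × likelihood for each component:
  w_1·L_1 = 0.17 × 0.107847 = 0.0183339
  w_2·L_2 = 0.15 × 0.210033 = 0.0315049
  w_3·L_3 = 0.47 × 0.327079 = 0.153727
  w_4·L_4 = 0.21 × 0.0118188 = 0.00248194
Sum: 0.0183339 + 0.0315049 + 0.153727 + 0.00248194 = 0.206048
P(Class 1 | 1.2) = 0.0183339 / 0.206048 ≈ 0.089

0.089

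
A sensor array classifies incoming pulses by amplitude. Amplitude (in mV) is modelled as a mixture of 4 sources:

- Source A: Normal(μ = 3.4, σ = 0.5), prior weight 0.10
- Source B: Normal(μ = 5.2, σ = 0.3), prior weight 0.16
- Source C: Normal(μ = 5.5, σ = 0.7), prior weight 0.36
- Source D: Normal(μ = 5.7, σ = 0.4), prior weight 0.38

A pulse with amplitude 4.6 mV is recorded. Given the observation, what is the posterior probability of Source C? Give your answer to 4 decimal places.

By Bayes' theorem, P(k | x) = π_k f_k(x) / Σ_j π_j f_j(x).
Component likelihoods at x = 4.6 mV:
  L_A = (1/(0.5·√(2π)))·exp(−(4.6−3.4)²/(2·0.5²)) = 0.797885·exp(-2.88000) = 0.0447891
  L_B = (1/(0.3·√(2π)))·exp(−(4.6−5.2)²/(2·0.3²)) = 1.329808·exp(-2.00000) = 0.17997
  L_C = (1/(0.7·√(2π)))·exp(−(4.6−5.5)²/(2·0.7²)) = 0.569918·exp(-0.82653) = 0.249376
  L_D = (1/(0.4·√(2π)))·exp(−(4.6−5.7)²/(2·0.4²)) = 0.997356·exp(-3.78125) = 0.0227339
Weight by the priors:
  π_A·L_A = 0.10 × 0.0447891 = 0.00447891
  π_B·L_B = 0.16 × 0.17997 = 0.0287952
  π_C·L_C = 0.36 × 0.249376 = 0.0897753
  π_D·L_D = 0.38 × 0.0227339 = 0.00863888
Marginal: 0.00447891 + 0.0287952 + 0.0897753 + 0.00863888 = 0.131688
So the posterior for Source C is 0.0897753 / 0.131688 ≈ 0.6817.

0.6817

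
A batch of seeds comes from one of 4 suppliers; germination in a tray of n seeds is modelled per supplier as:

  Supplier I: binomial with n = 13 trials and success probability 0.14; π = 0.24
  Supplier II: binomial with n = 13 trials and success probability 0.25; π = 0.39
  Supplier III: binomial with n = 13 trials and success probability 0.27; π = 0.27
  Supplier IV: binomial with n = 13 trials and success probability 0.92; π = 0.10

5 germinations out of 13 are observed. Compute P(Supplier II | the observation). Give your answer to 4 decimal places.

Apply Bayes' rule: the posterior for each component is proportional to its prior times its likelihood at x.
Evaluate each component's likelihood at the observed value:
  L_I = C(13,5)·0.14^5·0.86^8 = 1287·5.37824e-05·0.299218 = 0.0207113
  L_II = C(13,5)·0.25^5·0.75^8 = 1287·0.000976562·0.100113 = 0.125826
  L_III = C(13,5)·0.27^5·0.73^8 = 1287·0.00143489·0.080646 = 0.148929
  L_IV = C(13,5)·0.92^5·0.08^8 = 1287·0.659082·1.67772e-09 = 1.42311e-06
Prior × likelihood for each component:
  π_I·L_I = 0.24 × 0.0207113 = 0.0049707
  π_II·L_II = 0.39 × 0.125826 = 0.0490719
  π_III·L_III = 0.27 × 0.148929 = 0.0402109
  π_IV·L_IV = 0.10 × 1.42311e-06 = 1.42311e-07
Normaliser: 0.0049707 + 0.0490719 + 0.0402109 + 1.42311e-07 = 0.0942537
P(Supplier II | data) = 0.0490719 / 0.0942537 ≈ 0.5206

0.5206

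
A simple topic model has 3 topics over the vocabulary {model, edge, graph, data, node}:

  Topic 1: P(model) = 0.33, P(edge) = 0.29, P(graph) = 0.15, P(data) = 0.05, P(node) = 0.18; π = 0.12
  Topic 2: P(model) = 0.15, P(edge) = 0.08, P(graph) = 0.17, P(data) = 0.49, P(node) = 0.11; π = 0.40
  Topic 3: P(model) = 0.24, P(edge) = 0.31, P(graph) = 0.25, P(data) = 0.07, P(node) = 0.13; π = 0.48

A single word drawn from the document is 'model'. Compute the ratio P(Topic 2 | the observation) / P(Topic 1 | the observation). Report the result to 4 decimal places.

The posterior odds equal the prior odds times the likelihood ratio: (π_i/π_j)·(f_i(x)/f_j(x)).
Component likelihoods at x = 'model':
  L_1 = 0.33
  L_2 = 0.15
  L_3 = 0.24
0.06 / 0.0396 ≈ 1.5152

1.5152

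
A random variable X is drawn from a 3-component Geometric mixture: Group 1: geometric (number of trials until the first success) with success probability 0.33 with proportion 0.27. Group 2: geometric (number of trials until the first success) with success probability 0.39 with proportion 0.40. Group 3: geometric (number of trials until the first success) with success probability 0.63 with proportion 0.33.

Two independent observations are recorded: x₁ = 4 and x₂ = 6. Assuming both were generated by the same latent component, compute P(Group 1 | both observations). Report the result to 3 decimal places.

0.496

By Bayes' theorem, P(k | x) = w_k f_k(x) / Σ_j w_j f_j(x).
Since both observations come from the same component, the likelihood for component k is f_k(x₁)·f_k(x₂).
  p_1 = [0.33·(1−0.33)^3 = 0.33·0.300763 = 0.0992518] × [0.0445541] = 0.00442208
  p_2 = [0.39·(1−0.39)^3 = 0.39·0.226981 = 0.0885226] × [0.0329393] = 0.00291587
  p_3 = [0.63·(1−0.63)^3 = 0.63·0.050653 = 0.0319114] × [0.00436867] = 0.00013941
Multiply by the mixture weights:
  w_1·p_1 = 0.27 × 0.00442208 = 0.00119396
  w_2·p_2 = 0.40 × 0.00291587 = 0.00116635
  w_3·p_3 = 0.33 × 0.00013941 = 4.60054e-05
Normaliser: 0.00119396 + 0.00116635 + 4.60054e-05 = 0.00240631
So the posterior for Group 1 is 0.00119396 / 0.00240631 ≈ 0.496.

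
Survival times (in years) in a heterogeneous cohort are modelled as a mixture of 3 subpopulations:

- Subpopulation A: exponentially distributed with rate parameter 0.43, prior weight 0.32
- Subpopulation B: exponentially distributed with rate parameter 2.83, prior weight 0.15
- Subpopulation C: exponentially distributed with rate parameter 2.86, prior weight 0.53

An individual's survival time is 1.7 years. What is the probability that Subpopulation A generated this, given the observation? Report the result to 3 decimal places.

0.814

The responsibility of component k is w_k f_k(x) divided by Σ_j w_j f_j(x).
Exponential densities:
  f_A = 0.207014
  f_B = 0.0230354
  f_C = 0.0221221
Unnormalised posteriors:
  w_A·f_A = 0.32 × 0.207014 = 0.0662444
  w_B·f_B = 0.15 × 0.0230354 = 0.00345531
  w_C·f_C = 0.53 × 0.0221221 = 0.0117247
Sum: 0.0662444 + 0.00345531 + 0.0117247 = 0.0814244
P(Subpopulation A | data) ≈ 0.814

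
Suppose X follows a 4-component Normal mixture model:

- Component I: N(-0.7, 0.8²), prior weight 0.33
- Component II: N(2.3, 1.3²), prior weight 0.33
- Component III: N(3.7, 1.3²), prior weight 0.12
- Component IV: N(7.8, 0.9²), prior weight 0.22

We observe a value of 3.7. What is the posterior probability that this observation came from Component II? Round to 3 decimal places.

Apply Bayes' rule: the posterior for each component is proportional to its prior times its likelihood at x.
Evaluate each component's likelihood at the observed value:
  p_I = (1/(0.8·√(2π)))·exp(−(3.7−-0.7)²/(2·0.8²)) = 0.498678·exp(-15.12500) = 1.34622e-07
  p_II = (1/(1.3·√(2π)))·exp(−(3.7−2.3)²/(2·1.3²)) = 0.306879·exp(-0.57988) = 0.171841
  p_III = (1/(1.3·√(2π)))·exp(−(3.7−3.7)²/(2·1.3²)) = 0.306879·exp(-0.00000) = 0.306879
  p_IV = (1/(0.9·√(2π)))·exp(−(3.7−7.8)²/(2·0.9²)) = 0.443269·exp(-10.37654) = 1.38099e-05
Prior × likelihood for each component:
  π_I·p_I = 0.33 × 1.34622e-07 = 4.44253e-08
  π_II·p_II = 0.33 × 0.171841 = 0.0567076
  π_III·p_III = 0.12 × 0.306879 = 0.0368254
  π_IV·p_IV = 0.22 × 1.38099e-05 = 3.03819e-06
Evidence: 4.44253e-08 + 0.0567076 + 0.0368254 + 3.03819e-06 = 0.0935361
P(Component II | x) ≈ 0.606

0.606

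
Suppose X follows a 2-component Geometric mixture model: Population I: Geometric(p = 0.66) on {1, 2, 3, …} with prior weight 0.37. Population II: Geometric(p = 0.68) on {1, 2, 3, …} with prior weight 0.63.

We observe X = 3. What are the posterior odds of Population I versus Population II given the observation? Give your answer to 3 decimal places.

Posterior odds = (w_i f_i(x)) / (w_j f_j(x)); the normalising sum cancels.
Geometric probabilities:
  p_I = 0.076296
  p_II = 0.069632
0.0282295 / 0.0438682 ≈ 0.644

0.644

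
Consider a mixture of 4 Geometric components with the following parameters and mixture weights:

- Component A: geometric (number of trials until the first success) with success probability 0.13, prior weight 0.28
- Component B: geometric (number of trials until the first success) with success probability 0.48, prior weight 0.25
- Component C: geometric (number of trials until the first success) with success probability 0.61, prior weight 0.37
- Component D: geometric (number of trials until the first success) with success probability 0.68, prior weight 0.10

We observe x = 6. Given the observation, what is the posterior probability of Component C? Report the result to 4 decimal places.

0.0816

By Bayes' theorem, P(k | x) = w_k f_k(x) / Σ_j w_j f_j(x).
Evaluate each component's likelihood at the observed value:
  p_A = 0.13·(1−0.13)^5 = 0.13·0.498421 = 0.0647947
  p_B = 0.48·(1−0.48)^5 = 0.48·0.0380204 = 0.0182498
  p_C = 0.61·(1−0.61)^5 = 0.61·0.00902242 = 0.00550368
  p_D = 0.68·(1−0.68)^5 = 0.68·0.00335544 = 0.0022817
Prior × likelihood for each component:
  w_A·p_A = 0.28 × 0.0647947 = 0.0181425
  w_B·p_B = 0.25 × 0.0182498 = 0.00456245
  w_C·p_C = 0.37 × 0.00550368 = 0.00203636
  w_D·p_D = 0.10 × 0.0022817 = 0.00022817
Evidence: 0.0181425 + 0.00456245 + 0.00203636 + 0.00022817 = 0.0249695
Responsibility of Component C: 0.00203636 / 0.0249695 ≈ 0.0816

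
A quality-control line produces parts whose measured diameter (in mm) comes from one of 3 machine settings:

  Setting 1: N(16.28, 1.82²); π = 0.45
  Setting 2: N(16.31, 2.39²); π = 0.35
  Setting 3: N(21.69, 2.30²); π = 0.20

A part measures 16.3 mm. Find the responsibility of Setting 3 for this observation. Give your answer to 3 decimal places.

0.014

Apply Bayes' rule: the posterior for each component is proportional to its prior times its likelihood at x.
Normal densities:
  L_1 = 0.219186
  L_2 = 0.16692
  L_3 = 0.0111335
Prior × likelihood for each component:
  P(Z=1)·L_1 = 0.45 × 0.219186 = 0.0986336
  P(Z=2)·L_2 = 0.35 × 0.16692 = 0.058422
  P(Z=3)·L_3 = 0.20 × 0.0111335 = 0.00222671
Marginal: 0.0986336 + 0.058422 + 0.00222671 = 0.159282
P(Setting 3 | x) = 0.00222671 / 0.159282 ≈ 0.014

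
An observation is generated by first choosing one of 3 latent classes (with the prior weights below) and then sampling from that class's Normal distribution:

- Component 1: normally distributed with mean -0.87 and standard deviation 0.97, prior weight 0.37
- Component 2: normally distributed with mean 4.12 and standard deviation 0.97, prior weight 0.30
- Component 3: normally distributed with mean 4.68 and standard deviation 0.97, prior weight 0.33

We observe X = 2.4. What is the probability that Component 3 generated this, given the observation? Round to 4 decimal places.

P(component k | x) = w_k·f_k(x) / marginal(x), where marginal(x) = Σ_j w_j·f_j(x).
Normal densities:
  L_1 = (1/(0.97·√(2π)))·exp(−(2.4−-0.87)²/(2·0.97²)) = 0.411281·exp(-5.68227) = 0.00140074
  L_2 = (1/(0.97·√(2π)))·exp(−(2.4−4.12)²/(2·0.97²)) = 0.411281·exp(-1.57211) = 0.0853845
  L_3 = (1/(0.97·√(2π)))·exp(−(2.4−4.68)²/(2·0.97²)) = 0.411281·exp(-2.76246) = 0.0259667
Weight by the priors:
  w_1·L_1 = 0.37 × 0.00140074 = 0.000518275
  w_2·L_2 = 0.30 × 0.0853845 = 0.0256153
  w_3·L_3 = 0.33 × 0.0259667 = 0.00856901
Normaliser: 0.000518275 + 0.0256153 + 0.00856901 = 0.0347026
P(Component 3 | the observation) = 0.00856901 / 0.0347026 ≈ 0.2469

0.2469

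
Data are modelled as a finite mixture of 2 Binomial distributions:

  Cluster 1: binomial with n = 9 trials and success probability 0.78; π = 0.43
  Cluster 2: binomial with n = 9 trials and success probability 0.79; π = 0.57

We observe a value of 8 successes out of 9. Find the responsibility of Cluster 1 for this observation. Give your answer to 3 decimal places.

0.416

By Bayes' theorem, P(k | x) = π_k f_k(x) / Σ_j π_j f_j(x).
Binomial probabilities:
  p_1 = C(9,8)·0.78^8·0.22^1 = 9·0.137011·0.22 = 0.271283
  p_2 = C(9,8)·0.79^8·0.21^1 = 9·0.151711·0.21 = 0.286734
Multiply by the mixture weights:
  π_1·p_1 = 0.43 × 0.271283 = 0.116652
  π_2·p_2 = 0.57 × 0.286734 = 0.163438
Normaliser: 0.116652 + 0.163438 = 0.28009
P(Cluster 1 | x) ≈ 0.416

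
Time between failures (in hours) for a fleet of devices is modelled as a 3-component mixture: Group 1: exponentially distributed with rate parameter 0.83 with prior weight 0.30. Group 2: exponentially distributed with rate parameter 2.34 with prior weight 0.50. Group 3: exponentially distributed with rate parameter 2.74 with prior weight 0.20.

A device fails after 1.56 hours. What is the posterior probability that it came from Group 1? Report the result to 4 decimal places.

0.6421

P(component k | x) = P(Z=k)·f_k(x) / marginal(x), where marginal(x) = Σ_j P(Z=j)·f_j(x).
Exponential densities:
  L_1 = 0.83·e^(−0.83·1.56) = 0.83·e^(−1.2948) = 0.227381
  L_2 = 2.34·e^(−2.34·1.56) = 2.34·e^(−3.6504) = 0.0607949
  L_3 = 2.74·e^(−2.74·1.56) = 2.74·e^(−4.2744) = 0.0381419
Unnormalised posteriors:
  P(Z=1)·L_1 = 0.30 × 0.227381 = 0.0682142
  P(Z=2)·L_2 = 0.50 × 0.0607949 = 0.0303975
  P(Z=3)·L_3 = 0.20 × 0.0381419 = 0.00762838
Denominator: 0.0682142 + 0.0303975 + 0.00762838 = 0.10624
Responsibility of Group 1: 0.0682142 / 0.10624 ≈ 0.6421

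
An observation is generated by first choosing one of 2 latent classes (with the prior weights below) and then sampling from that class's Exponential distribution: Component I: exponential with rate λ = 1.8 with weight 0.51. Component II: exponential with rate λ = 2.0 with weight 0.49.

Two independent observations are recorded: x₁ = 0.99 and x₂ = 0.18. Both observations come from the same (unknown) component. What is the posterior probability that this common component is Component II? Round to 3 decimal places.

The responsibility of component k is π_k f_k(x) divided by Σ_j π_j f_j(x).
Since both observations come from the same component, the likelihood for component k is f_k(x₁)·f_k(x₂).
  p_I = [0.302942] × [1.30185] = 0.394385
  p_II = [0.276138] × [1.39535] = 0.385311
Multiply by the mixture weights:
  π_I·p_I = 0.51 × 0.394385 = 0.201137
  π_II·p_II = 0.49 × 0.385311 = 0.188802
Denominator: 0.201137 + 0.188802 = 0.389939
So the posterior for Component II is 0.188802 / 0.389939 ≈ 0.484.

0.484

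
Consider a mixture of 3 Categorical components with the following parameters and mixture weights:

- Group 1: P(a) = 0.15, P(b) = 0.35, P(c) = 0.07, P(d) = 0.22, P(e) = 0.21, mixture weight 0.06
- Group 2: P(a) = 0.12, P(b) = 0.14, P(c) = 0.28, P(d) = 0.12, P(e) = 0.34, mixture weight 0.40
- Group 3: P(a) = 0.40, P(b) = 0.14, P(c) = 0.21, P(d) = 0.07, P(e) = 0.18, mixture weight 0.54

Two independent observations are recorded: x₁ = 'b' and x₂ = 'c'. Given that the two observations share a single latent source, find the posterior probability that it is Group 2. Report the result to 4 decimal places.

0.4748

The responsibility of component k is w_k f_k(x) divided by Σ_j w_j f_j(x).
Since both observations come from the same component, the likelihood for component k is f_k(x₁)·f_k(x₂).
  L_1 = [0.35] × [0.07] = 0.0245
  L_2 = [0.14] × [0.28] = 0.0392
  L_3 = [0.14] × [0.21] = 0.0294
Prior × likelihood for each component:
  w_1·L_1 = 0.06 × 0.0245 = 0.00147
  w_2·L_2 = 0.40 × 0.0392 = 0.01568
  w_3·L_3 = 0.54 × 0.0294 = 0.015876
Normaliser: 0.00147 + 0.01568 + 0.015876 = 0.033026
P(Group 2 | x₁, x₂) ≈ 0.4748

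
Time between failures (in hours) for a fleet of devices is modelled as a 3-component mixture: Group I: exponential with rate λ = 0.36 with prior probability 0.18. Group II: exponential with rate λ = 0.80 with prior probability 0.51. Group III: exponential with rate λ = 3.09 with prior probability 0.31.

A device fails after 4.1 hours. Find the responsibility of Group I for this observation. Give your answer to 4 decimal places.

0.4910

P(component k | x) = P(Z=k)·f_k(x) / marginal(x), where marginal(x) = Σ_j P(Z=j)·f_j(x).
Component likelihoods at x = 4.1 hours:
  f_I = 0.082278
  f_II = 0.0301026
  f_III = 9.72482e-06
Weight by the priors:
  P(Z=I)·f_I = 0.18 × 0.082278 = 0.01481
  P(Z=II)·f_II = 0.51 × 0.0301026 = 0.0153523
  P(Z=III)·f_III = 0.31 × 9.72482e-06 = 3.0147e-06
Denominator: 0.01481 + 0.0153523 + 3.0147e-06 = 0.0301654
So the posterior for Group I is 0.01481 / 0.0301654 ≈ 0.4910.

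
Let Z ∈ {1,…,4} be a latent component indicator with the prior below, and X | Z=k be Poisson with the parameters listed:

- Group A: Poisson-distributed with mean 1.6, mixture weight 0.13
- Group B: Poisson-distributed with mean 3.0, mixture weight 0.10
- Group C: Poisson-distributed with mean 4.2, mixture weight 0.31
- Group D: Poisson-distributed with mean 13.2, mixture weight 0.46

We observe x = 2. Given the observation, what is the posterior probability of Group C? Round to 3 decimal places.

Apply Bayes' rule: the posterior for each component is proportional to its prior times its likelihood at x.
Evaluate each component's likelihood at the observed value:
  L_A = e^(−1.6)·1.6^2/2! = 0.258428
  L_B = e^(−3.0)·3.0^2/2! = 0.224042
  L_C = e^(−4.2)·4.2^2/2! = 0.132261
  L_D = e^(−13.2)·13.2^2/2! = 0.000161224
Unnormalised posteriors:
  P(Z=A)·L_A = 0.13 × 0.258428 = 0.0335956
  P(Z=B)·L_B = 0.10 × 0.224042 = 0.0224042
  P(Z=C)·L_C = 0.31 × 0.132261 = 0.0410009
  P(Z=D)·L_D = 0.46 × 0.000161224 = 7.41632e-05
Denominator: 0.0335956 + 0.0224042 + 0.0410009 + 7.41632e-05 = 0.0970748
P(Group C | the observation) = 0.0410009 / 0.0970748 ≈ 0.422

0.422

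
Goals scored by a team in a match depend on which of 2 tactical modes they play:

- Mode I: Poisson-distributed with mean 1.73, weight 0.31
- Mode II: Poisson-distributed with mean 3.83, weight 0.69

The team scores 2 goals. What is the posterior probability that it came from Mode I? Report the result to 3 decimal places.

0.428

By Bayes' theorem, P(k | x) = π_k f_k(x) / Σ_j π_j f_j(x).
Evaluate each component's likelihood at the observed value:
  f_I = 0.265297
  f_II = 0.159228
Weight by the priors:
  π_I·f_I = 0.31 × 0.265297 = 0.0822421
  π_II·f_II = 0.69 × 0.159228 = 0.109867
Normaliser: 0.0822421 + 0.109867 = 0.19211
P(Mode I | 2 goals) = 0.0822421 / 0.19211 ≈ 0.428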